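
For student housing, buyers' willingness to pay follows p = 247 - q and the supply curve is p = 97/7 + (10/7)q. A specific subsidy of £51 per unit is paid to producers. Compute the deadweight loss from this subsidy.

Pre-subsidy: 247 - q = 97/7 + (10/7)q gives q* = 96 and p* = 151.
With the subsidy, sellers receive ps = pb + 51 for each unit, where pb is the price buyers pay.
On the curves, pb = 247 - q and ps = 97/7 + (10/7)q; the wedge ps − pb = 51 gives 97/7 + (10/7)q − (247 - q) = 51, so q' = 117.
Then pb = 247 − 1·117 = 130 and ps = 97/7 + (10/7)·117 = 181.
The subsidy expands output by 117 − 96 = 21 past the efficient level; on those units the gap between marginal cost and willingness to pay runs from 0 up to 51.
DWL = ½ × 51 × 21 = 535.5.

Deadweight loss = £535.5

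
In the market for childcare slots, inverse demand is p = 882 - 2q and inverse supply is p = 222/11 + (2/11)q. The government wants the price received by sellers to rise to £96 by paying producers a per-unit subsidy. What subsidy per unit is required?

Required subsidy s = £48 per unit

At a seller price of 96, quantity supplied is -111 + 5.5·96 = 417.
Buyers absorb 417 only when they pay pb = 882 − 2·417 = 48.
s = ps − pb = 96 − 48 = 48.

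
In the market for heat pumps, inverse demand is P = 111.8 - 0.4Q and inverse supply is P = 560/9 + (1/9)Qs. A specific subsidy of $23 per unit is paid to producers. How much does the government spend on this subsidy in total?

Pre-subsidy: 111.8 - 0.4Q = 560/9 + (1/9)Q gives Q* = 97 and P* = 73.
With the subsidy, sellers receive Ps = Pb + 23 for each unit, where Pb is the price buyers pay.
On the curves, Pb = 111.8 - 0.4Q and Ps = 560/9 + (1/9)Q; the wedge Ps − Pb = 23 gives 560/9 + (1/9)Q − (111.8 - 0.4Q) = 23, so Q' = 142.
Then Pb = 111.8 − 0.4·142 = 55 and Ps = 560/9 + (1/9)·142 = 78.
Government outlay = subsidy × quantity = 23 × 142 = 3266.

Government cost = $3266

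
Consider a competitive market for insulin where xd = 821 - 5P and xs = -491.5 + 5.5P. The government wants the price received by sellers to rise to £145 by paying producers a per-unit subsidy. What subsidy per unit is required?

Required subsidy s = £42 per unit

At a seller price of 145, quantity supplied is -491.5 + 5.5·145 = 306.
Buyers absorb 306 only when they pay Pb with 821 − 5·Pb = 306, i.e. Pb = 103.
s = Ps − Pb = 145 − 103 = 42.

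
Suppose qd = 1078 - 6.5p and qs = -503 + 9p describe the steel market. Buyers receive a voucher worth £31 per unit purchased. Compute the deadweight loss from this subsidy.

Deadweight loss = £1813.5

Pre-subsidy: 1078 - 6.5p = -503 + 9p gives p* = 102, q* = 415.
With the rebate, buyers effectively pay pb = ps − 31, where ps is the price sellers receive.
Demand in terms of ps becomes qd = 1078 − 6.5(ps − 31) = 1279.5 - 6.5ps. Setting this equal to supply: 1279.5 - 6.5ps = -503 + 9ps, so ps = 115.
Buyers pay pb = 115 − 31 = 84; q' = -503 + 9·115 = 532.
The subsidy expands output by 532 − 415 = 117 past the efficient level; on those units the gap between marginal cost and willingness to pay runs from 0 up to 31.
DWL = ½ × 31 × 117 = 1813.5.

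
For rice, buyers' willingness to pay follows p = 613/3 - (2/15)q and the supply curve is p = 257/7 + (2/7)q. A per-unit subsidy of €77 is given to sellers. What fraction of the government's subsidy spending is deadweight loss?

DWL / government spending = 147/934

Pre-subsidy: 613/3 - (2/15)q = 257/7 + (2/7)q gives q* = 400 and p* = 151.
With the subsidy, sellers receive ps = pb + 77 for each unit, where pb is the price buyers pay.
On the curves, pb = 613/3 - (2/15)q and ps = 257/7 + (2/7)q; the wedge ps − pb = 77 gives 257/7 + (2/7)q − (613/3 - (2/15)q) = 77, so q' = 583.75.
Then pb = 613/3 − (2/15)·583.75 = 126.5 and ps = 257/7 + (2/7)·583.75 = 203.5.
ΔCS = ½(400 + 583.75)(151 − 126.5) = 12050.9375; ΔPS = ½(400 + 583.75)(203.5 − 151) = 25823.4375.
Government spending = 77 × 583.75 = 44948.75.
DWL = ½ × 77 × (583.75 − 400) = 7074.375; fraction = 7074.375 / 44948.75 = 147/934.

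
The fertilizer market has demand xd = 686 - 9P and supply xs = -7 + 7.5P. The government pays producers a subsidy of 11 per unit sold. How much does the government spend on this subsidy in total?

Pre-subsidy: 686 - 9P = -7 + 7.5P gives P* = 42, x* = 308.
With the subsidy, sellers receive Ps = Pb + 11 for each unit, where Pb is the price buyers pay.
Supply in terms of Pb becomes xs = -7 + 7.5(Pb + 11) = 75.5 + 7.5Pb. Setting this equal to demand: 686 - 9Pb = 75.5 + 7.5Pb, so Pb = 37.
Sellers receive Ps = 37 + 11 = 48; x' = 686 − 9·37 = 353.
Government outlay = subsidy × quantity = 11 × 353 = 3883.

Government cost = 3883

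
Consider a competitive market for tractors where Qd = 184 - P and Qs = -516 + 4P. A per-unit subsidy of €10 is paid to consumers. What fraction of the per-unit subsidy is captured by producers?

Producer share = 0.2

Pre-subsidy: 184 - P = -516 + 4P gives P* = 140, Q* = 44.
With the rebate, buyers effectively pay Pb = Ps − 10, where Ps is the price sellers receive.
Demand in terms of Ps becomes Qd = 184 − 1(Ps − 10) = 194 - Ps. Setting this equal to supply: 194 - Ps = -516 + 4Ps, so Ps = 142.
Buyers pay Pb = 142 − 10 = 132; Q' = -516 + 4·142 = 52.
Buyers' price falls by P* − Pb = 140 − 132 = 8; sellers' price rises by Ps − P* = 142 − 140 = 2.
So producers capture 2/10 = 0.2 of each unit of subsidy.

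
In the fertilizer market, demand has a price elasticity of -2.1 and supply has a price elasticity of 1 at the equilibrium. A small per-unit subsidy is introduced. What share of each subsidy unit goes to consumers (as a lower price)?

Consumer share = 10/31

For a small subsidy around the equilibrium, the benefit split depends on the relative slopes, which at a point are proportional to the elasticities.
Buyer share = εs/(εs + |εd|) = 1/(1 + 2.1) = 10/31; seller share = |εd|/(εs + |εd|) = 21/31.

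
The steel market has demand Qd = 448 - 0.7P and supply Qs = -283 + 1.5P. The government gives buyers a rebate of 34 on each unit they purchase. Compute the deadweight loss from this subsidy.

Deadweight loss = 6069/22

Pre-subsidy: 448 - 0.7P = -283 + 1.5P gives P* = 3655/11, Q* = 4739/22.
With the rebate, buyers effectively pay Pb = Ps − 34, where Ps is the price sellers receive.
Demand in terms of Ps becomes Qd = 448 − 0.7(Ps − 34) = 471.8 - 0.7Ps. Setting this equal to supply: 471.8 - 0.7Ps = -283 + 1.5Ps, so Ps = 3774/11.
Buyers pay Pb = 3774/11 − 34 = 3400/11; Q' = -283 + 1.5·(3774/11) = 2548/11.
The subsidy expands output by 2548/11 − 4739/22 = 357/22 past the efficient level; on those units the gap between marginal cost and willingness to pay runs from 0 up to 34.
DWL = ½ × 34 × 357/22 = 6069/22.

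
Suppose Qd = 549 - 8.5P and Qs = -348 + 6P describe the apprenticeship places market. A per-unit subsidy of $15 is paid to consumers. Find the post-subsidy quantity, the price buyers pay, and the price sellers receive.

Pre-subsidy: 549 - 8.5P = -348 + 6P gives P* = 1794/29, Q* = 672/29.
With the rebate, buyers effectively pay Pb = Ps − 15, where Ps is the price sellers receive.
Demand in terms of Ps becomes Qd = 549 − 8.5(Ps − 15) = 676.5 - 8.5Ps. Setting this equal to supply: 676.5 - 8.5Ps = -348 + 6Ps, so Ps = 2049/29.
Buyers pay Pb = 2049/29 − 15 = 1614/29; Q' = -348 + 6·(2049/29) = 2202/29.

Q' = 2202/29; buyers pay 1614/29; sellers receive 2049/29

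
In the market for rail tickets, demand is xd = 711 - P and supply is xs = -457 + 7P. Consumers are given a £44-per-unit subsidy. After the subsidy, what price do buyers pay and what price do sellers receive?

Pre-subsidy: 711 - P = -457 + 7P gives P* = 146, x* = 565.
With the rebate, buyers effectively pay Pb = Ps − 44, where Ps is the price sellers receive.
Demand in terms of Ps becomes xd = 711 − 1(Ps − 44) = 755 - Ps. Setting this equal to supply: 755 - Ps = -457 + 7Ps, so Ps = 151.5.
Buyers pay Pb = 151.5 − 44 = 107.5; x' = -457 + 7·151.5 = 603.5.

Buyers pay £107.5; sellers receive £151.5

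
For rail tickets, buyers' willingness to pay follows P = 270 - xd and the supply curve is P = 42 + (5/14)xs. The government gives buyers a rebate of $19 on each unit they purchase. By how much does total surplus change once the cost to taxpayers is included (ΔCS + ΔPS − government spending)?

Net change in total surplus = -$133

Pre-subsidy: 270 - x = 42 + (5/14)x gives x* = 168 and P* = 102.
With the rebate, buyers effectively pay Pb = Ps − 19, where Ps is the price sellers receive.
On the curves, Pb = 270 - x and Ps = 42 + (5/14)x; the wedge Ps − Pb = 19 gives 42 + (5/14)x − (270 - x) = 19, so x' = 182.
Then Pb = 270 − 1·182 = 88 and Ps = 42 + (5/14)·182 = 107.
ΔCS = ½(168 + 182)(102 − 88) = 2450; ΔPS = ½(168 + 182)(107 − 102) = 875.
Government spending = 19 × 182 = 3458.
Net change = 2450 + 875 − 3458 = -133. The loss equals the DWL triangle ½·19·14.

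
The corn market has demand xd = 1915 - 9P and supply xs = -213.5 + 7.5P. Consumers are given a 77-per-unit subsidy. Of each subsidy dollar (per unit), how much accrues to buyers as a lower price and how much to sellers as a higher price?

Pre-subsidy: 1915 - 9P = -213.5 + 7.5P gives P* = 129, x* = 754.
With the rebate, buyers effectively pay Pb = Ps − 77, where Ps is the price sellers receive.
Demand in terms of Ps becomes xd = 1915 − 9(Ps − 77) = 2608 - 9Ps. Setting this equal to supply: 2608 - 9Ps = -213.5 + 7.5Ps, so Ps = 171.
Buyers pay Pb = 171 − 77 = 94; x' = -213.5 + 7.5·171 = 1069.
Buyers' price falls by P* − Pb = 129 − 94 = 35; sellers' price rises by Ps − P* = 171 − 129 = 42.

Buyers gain 35 per unit; sellers gain 42 per unit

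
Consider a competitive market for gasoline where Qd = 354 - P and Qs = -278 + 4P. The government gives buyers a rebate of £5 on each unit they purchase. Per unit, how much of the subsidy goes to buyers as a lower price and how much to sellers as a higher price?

Pre-subsidy: 354 - P = -278 + 4P gives P* = 126.4, Q* = 227.6.
With the rebate, buyers effectively pay Pb = Ps − 5, where Ps is the price sellers receive.
Demand in terms of Ps becomes Qd = 354 − 1(Ps − 5) = 359 - Ps. Setting this equal to supply: 359 - Ps = -278 + 4Ps, so Ps = 127.4.
Buyers pay Pb = 127.4 − 5 = 122.4; Q' = -278 + 4·127.4 = 231.6.
Buyers' price falls by P* − Pb = 126.4 − 122.4 = 4; sellers' price rises by Ps − P* = 127.4 − 126.4 = 1.

Buyers gain £4 per unit; sellers gain £1 per unit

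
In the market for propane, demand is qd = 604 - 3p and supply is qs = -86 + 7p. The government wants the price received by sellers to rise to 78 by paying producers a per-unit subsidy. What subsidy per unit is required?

Required subsidy s = 30 per unit

At a seller price of 78, quantity supplied is -86 + 7·78 = 460.
Buyers absorb 460 only when they pay pb with 604 − 3·pb = 460, i.e. pb = 48.
s = ps − pb = 78 − 48 = 30.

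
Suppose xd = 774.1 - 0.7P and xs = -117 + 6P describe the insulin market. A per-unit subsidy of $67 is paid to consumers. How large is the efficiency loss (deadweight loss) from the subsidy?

Deadweight loss = $1407

Pre-subsidy: 774.1 - 0.7P = -117 + 6P gives P* = 133, x* = 681.
With the rebate, buyers effectively pay Pb = Ps − 67, where Ps is the price sellers receive.
Demand in terms of Ps becomes xd = 774.1 − 0.7(Ps − 67) = 821 - 0.7Ps. Setting this equal to supply: 821 - 0.7Ps = -117 + 6Ps, so Ps = 140.
Buyers pay Pb = 140 − 67 = 73; x' = -117 + 6·140 = 723.
The subsidy expands output by 723 − 681 = 42 past the efficient level; on those units the gap between marginal cost and willingness to pay runs from 0 up to 67.
DWL = ½ × 67 × 42 = 1407.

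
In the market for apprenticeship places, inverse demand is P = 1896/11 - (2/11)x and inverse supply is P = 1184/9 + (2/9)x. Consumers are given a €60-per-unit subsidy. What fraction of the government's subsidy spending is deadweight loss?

Pre-subsidy: 1896/11 - (2/11)x = 1184/9 + (2/9)x gives x* = 101 and P* = 154.
With the rebate, buyers effectively pay Pb = Ps − 60, where Ps is the price sellers receive.
On the curves, Pb = 1896/11 - (2/11)x and Ps = 1184/9 + (2/9)x; the wedge Ps − Pb = 60 gives 1184/9 + (2/9)x − (1896/11 - (2/11)x) = 60, so x' = 249.5.
Then Pb = 1896/11 − (2/11)·249.5 = 127 and Ps = 1184/9 + (2/9)·249.5 = 187.
ΔCS = ½(101 + 249.5)(154 − 127) = 4731.75; ΔPS = ½(101 + 249.5)(187 − 154) = 5783.25.
Government spending = 60 × 249.5 = 14970.
DWL = ½ × 60 × (249.5 − 101) = 4455; fraction = 4455 / 14970 = 297/998.

DWL / government spending = 297/998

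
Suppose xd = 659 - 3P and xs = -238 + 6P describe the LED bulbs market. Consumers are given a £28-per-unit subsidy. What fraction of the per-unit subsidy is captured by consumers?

Pre-subsidy: 659 - 3P = -238 + 6P gives P* = 299/3, x* = 360.
With the rebate, buyers effectively pay Pb = Ps − 28, where Ps is the price sellers receive.
Demand in terms of Ps becomes xd = 659 − 3(Ps − 28) = 743 - 3Ps. Setting this equal to supply: 743 - 3Ps = -238 + 6Ps, so Ps = 109.
Buyers pay Pb = 109 − 28 = 81; x' = -238 + 6·109 = 416.
Buyers' price falls by P* − Pb = 299/3 − 81 = 56/3; sellers' price rises by Ps − P* = 109 − 299/3 = 28/3.
So consumers capture (56/3)/28 = 2/3 of each unit of subsidy.

Consumer share = 2/3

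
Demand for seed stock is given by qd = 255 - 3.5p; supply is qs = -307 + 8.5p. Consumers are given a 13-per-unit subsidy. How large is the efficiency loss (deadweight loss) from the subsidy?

Deadweight loss = 20111/96

Pre-subsidy: 255 - 3.5p = -307 + 8.5p gives p* = 281/6, q* = 1093/12.
With the rebate, buyers effectively pay pb = ps − 13, where ps is the price sellers receive.
Demand in terms of ps becomes qd = 255 − 3.5(ps − 13) = 300.5 - 3.5ps. Setting this equal to supply: 300.5 - 3.5ps = -307 + 8.5ps, so ps = 50.625.
Buyers pay pb = 50.625 − 13 = 37.625; q' = -307 + 8.5·50.625 = 123.3125.
The subsidy expands output by 123.3125 − 1093/12 = 1547/48 past the efficient level; on those units the gap between marginal cost and willingness to pay runs from 0 up to 13.
DWL = ½ × 13 × 1547/48 = 20111/96.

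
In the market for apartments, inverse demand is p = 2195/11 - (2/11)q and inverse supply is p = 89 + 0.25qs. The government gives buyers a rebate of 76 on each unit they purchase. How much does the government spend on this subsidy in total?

Government cost = 32832

Pre-subsidy: 2195/11 - (2/11)q = 89 + 0.25q gives q* = 256 and p* = 153.
With the rebate, buyers effectively pay pb = ps − 76, where ps is the price sellers receive.
On the curves, pb = 2195/11 - (2/11)q and ps = 89 + 0.25q; the wedge ps − pb = 76 gives 89 + 0.25q − (2195/11 - (2/11)q) = 76, so q' = 432.
Then pb = 2195/11 − (2/11)·432 = 121 and ps = 89 + 0.25·432 = 197.
Government outlay = subsidy × quantity = 76 × 432 = 32832.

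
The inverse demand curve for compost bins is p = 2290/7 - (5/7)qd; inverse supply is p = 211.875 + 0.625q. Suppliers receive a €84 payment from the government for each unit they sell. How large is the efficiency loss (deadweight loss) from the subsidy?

Pre-subsidy: 2290/7 - (5/7)q = 211.875 + 0.625q gives q* = 1291/15 and p* = 797/3.
With the subsidy, sellers receive ps = pb + 84 for each unit, where pb is the price buyers pay.
On the curves, pb = 2290/7 - (5/7)q and ps = 211.875 + 0.625q; the wedge ps − pb = 84 gives 211.875 + 0.625q − (2290/7 - (5/7)q) = 84, so q' = 11159/75.
Then pb = 2290/7 − (5/7)·(11159/75) = 3313/15 and ps = 211.875 + 0.625·(11159/75) = 4573/15.
The subsidy expands output by 11159/75 − 1291/15 = 62.72 past the efficient level; on those units the gap between marginal cost and willingness to pay runs from 0 up to 84.
DWL = ½ × 84 × 62.72 = 2634.24.

Deadweight loss = €2634.24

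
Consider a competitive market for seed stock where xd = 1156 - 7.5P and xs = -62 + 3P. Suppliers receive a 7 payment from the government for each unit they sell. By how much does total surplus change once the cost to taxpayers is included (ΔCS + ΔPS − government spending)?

Net change in total surplus = -52.5

Pre-subsidy: 1156 - 7.5P = -62 + 3P gives P* = 116, x* = 286.
With the subsidy, sellers receive Ps = Pb + 7 for each unit, where Pb is the price buyers pay.
Supply in terms of Pb becomes xs = -62 + 3(Pb + 7) = -41 + 3Pb. Setting this equal to demand: 1156 - 7.5Pb = -41 + 3Pb, so Pb = 114.
Sellers receive Ps = 114 + 7 = 121; x' = 1156 − 7.5·114 = 301.
ΔCS = ½(286 + 301)(116 − 114) = 587; ΔPS = ½(286 + 301)(121 − 116) = 1467.5.
Government spending = 7 × 301 = 2107.
Net change = 587 + 1467.5 − 2107 = -52.5. The loss equals the DWL triangle ½·7·15.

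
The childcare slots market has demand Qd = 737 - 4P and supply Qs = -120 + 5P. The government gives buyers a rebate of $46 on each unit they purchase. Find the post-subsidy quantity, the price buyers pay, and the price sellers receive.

Pre-subsidy: 737 - 4P = -120 + 5P gives P* = 857/9, Q* = 3205/9.
With the rebate, buyers effectively pay Pb = Ps − 46, where Ps is the price sellers receive.
Demand in terms of Ps becomes Qd = 737 − 4(Ps − 46) = 921 - 4Ps. Setting this equal to supply: 921 - 4Ps = -120 + 5Ps, so Ps = 347/3.
Buyers pay Pb = 347/3 − 46 = 209/3; Q' = -120 + 5·(347/3) = 1375/3.

Q' = 1375/3; buyers pay 209/3; sellers receive 347/3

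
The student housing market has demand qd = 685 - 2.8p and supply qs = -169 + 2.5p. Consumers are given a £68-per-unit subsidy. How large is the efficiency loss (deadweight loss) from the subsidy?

Pre-subsidy: 685 - 2.8p = -169 + 2.5p gives p* = 8540/53, q* = 12393/53.
With the rebate, buyers effectively pay pb = ps − 68, where ps is the price sellers receive.
Demand in terms of ps becomes qd = 685 − 2.8(ps − 68) = 875.4 - 2.8ps. Setting this equal to supply: 875.4 - 2.8ps = -169 + 2.5ps, so ps = 10444/53.
Buyers pay pb = 10444/53 − 68 = 6840/53; q' = -169 + 2.5·(10444/53) = 17153/53.
The subsidy expands output by 17153/53 − 12393/53 = 4760/53 past the efficient level; on those units the gap between marginal cost and willingness to pay runs from 0 up to 68.
DWL = ½ × 68 × 4760/53 = 161840/53.

Deadweight loss = 161840/53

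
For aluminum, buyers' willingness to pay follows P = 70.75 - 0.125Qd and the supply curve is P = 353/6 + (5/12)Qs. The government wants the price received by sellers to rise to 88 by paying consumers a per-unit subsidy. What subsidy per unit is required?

Required subsidy s = 26 per unit

At a seller price of 88, quantity supplied is -141.2 + 2.4·88 = 70.
Buyers absorb 70 only when they pay Pb = 70.75 − 0.125·70 = 62.
s = Ps − Pb = 88 − 62 = 26.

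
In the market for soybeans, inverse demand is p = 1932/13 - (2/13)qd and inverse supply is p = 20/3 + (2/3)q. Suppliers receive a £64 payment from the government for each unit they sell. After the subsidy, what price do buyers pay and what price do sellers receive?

Buyers pay £110; sellers receive £174

Pre-subsidy: 1932/13 - (2/13)q = 20/3 + (2/3)q gives q* = 173 and p* = 122.
With the subsidy, sellers receive ps = pb + 64 for each unit, where pb is the price buyers pay.
On the curves, pb = 1932/13 - (2/13)q and ps = 20/3 + (2/3)q; the wedge ps − pb = 64 gives 20/3 + (2/3)q − (1932/13 - (2/13)q) = 64, so q' = 251.
Then pb = 1932/13 − (2/13)·251 = 110 and ps = 20/3 + (2/3)·251 = 174.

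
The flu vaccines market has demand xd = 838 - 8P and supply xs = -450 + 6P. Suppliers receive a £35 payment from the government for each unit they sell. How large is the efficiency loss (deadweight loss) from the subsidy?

Deadweight loss = £2100

Pre-subsidy: 838 - 8P = -450 + 6P gives P* = 92, x* = 102.
With the subsidy, sellers receive Ps = Pb + 35 for each unit, where Pb is the price buyers pay.
Supply in terms of Pb becomes xs = -450 + 6(Pb + 35) = -240 + 6Pb. Setting this equal to demand: 838 - 8Pb = -240 + 6Pb, so Pb = 77.
Sellers receive Ps = 77 + 35 = 112; x' = 838 − 8·77 = 222.
The subsidy expands output by 222 − 102 = 120 past the efficient level; on those units the gap between marginal cost and willingness to pay runs from 0 up to 35.
DWL = ½ × 35 × 120 = 2100.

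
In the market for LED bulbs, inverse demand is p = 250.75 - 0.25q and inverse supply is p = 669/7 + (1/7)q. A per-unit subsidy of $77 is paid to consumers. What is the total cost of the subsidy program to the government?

Pre-subsidy: 250.75 - 0.25q = 669/7 + (1/7)q gives q* = 395 and p* = 152.
With the rebate, buyers effectively pay pb = ps − 77, where ps is the price sellers receive.
On the curves, pb = 250.75 - 0.25q and ps = 669/7 + (1/7)q; the wedge ps − pb = 77 gives 669/7 + (1/7)q − (250.75 - 0.25q) = 77, so q' = 591.
Then pb = 250.75 − 0.25·591 = 103 and ps = 669/7 + (1/7)·591 = 180.
Government outlay = subsidy × quantity = 77 × 591 = 45507.

Government cost = $45507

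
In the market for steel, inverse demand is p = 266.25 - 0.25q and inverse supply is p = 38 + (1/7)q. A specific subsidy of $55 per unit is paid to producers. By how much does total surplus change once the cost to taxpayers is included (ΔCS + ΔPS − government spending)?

Net change in total surplus = -$3850

Pre-subsidy: 266.25 - 0.25q = 38 + (1/7)q gives q* = 581 and p* = 121.
With the subsidy, sellers receive ps = pb + 55 for each unit, where pb is the price buyers pay.
On the curves, pb = 266.25 - 0.25q and ps = 38 + (1/7)q; the wedge ps − pb = 55 gives 38 + (1/7)q − (266.25 - 0.25q) = 55, so q' = 721.
Then pb = 266.25 − 0.25·721 = 86 and ps = 38 + (1/7)·721 = 141.
ΔCS = ½(581 + 721)(121 − 86) = 22785; ΔPS = ½(581 + 721)(141 − 121) = 13020.
Government spending = 55 × 721 = 39655.
Net change = 22785 + 13020 − 39655 = -3850. The loss equals the DWL triangle ½·55·140.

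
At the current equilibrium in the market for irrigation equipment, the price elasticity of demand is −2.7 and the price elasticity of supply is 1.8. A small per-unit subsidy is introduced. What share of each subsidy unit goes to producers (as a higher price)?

For a small subsidy around the equilibrium, the benefit split depends on the relative slopes, which at a point are proportional to the elasticities.
Buyer share = εs/(εs + |εd|) = 1.8/(1.8 + 2.7) = 0.4; seller share = |εd|/(εs + |εd|) = 0.6.
So producers capture 0.6 of the subsidy.

Producer share = 0.6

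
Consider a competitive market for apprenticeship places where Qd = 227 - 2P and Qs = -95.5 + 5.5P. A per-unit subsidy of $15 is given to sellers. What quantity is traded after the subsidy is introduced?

Pre-subsidy: 227 - 2P = -95.5 + 5.5P gives P* = 43, Q* = 141.
With the subsidy, sellers receive Ps = Pb + 15 for each unit, where Pb is the price buyers pay.
Supply in terms of Pb becomes Qs = -95.5 + 5.5(Pb + 15) = -13 + 5.5Pb. Setting this equal to demand: 227 - 2Pb = -13 + 5.5Pb, so Pb = 32.
Sellers receive Ps = 32 + 15 = 47; Q' = 227 − 2·32 = 163.

Q' = 163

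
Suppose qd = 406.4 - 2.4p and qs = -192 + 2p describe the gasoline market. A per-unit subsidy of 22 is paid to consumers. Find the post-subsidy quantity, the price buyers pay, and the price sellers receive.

Pre-subsidy: 406.4 - 2.4p = -192 + 2p gives p* = 136, q* = 80.
With the rebate, buyers effectively pay pb = ps − 22, where ps is the price sellers receive.
Demand in terms of ps becomes qd = 406.4 − 2.4(ps − 22) = 459.2 - 2.4ps. Setting this equal to supply: 459.2 - 2.4ps = -192 + 2ps, so ps = 148.
Buyers pay pb = 148 − 22 = 126; q' = -192 + 2·148 = 104.

q' = 104; buyers pay 126; sellers receive 148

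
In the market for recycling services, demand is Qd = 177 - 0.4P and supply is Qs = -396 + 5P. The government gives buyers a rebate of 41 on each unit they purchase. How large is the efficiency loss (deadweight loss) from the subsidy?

Pre-subsidy: 177 - 0.4P = -396 + 5P gives P* = 955/9, Q* = 1211/9.
With the rebate, buyers effectively pay Pb = Ps − 41, where Ps is the price sellers receive.
Demand in terms of Ps becomes Qd = 177 − 0.4(Ps − 41) = 193.4 - 0.4Ps. Setting this equal to supply: 193.4 - 0.4Ps = -396 + 5Ps, so Ps = 2947/27.
Buyers pay Pb = 2947/27 − 41 = 1840/27; Q' = -396 + 5·(2947/27) = 4043/27.
The subsidy expands output by 4043/27 − 1211/9 = 410/27 past the efficient level; on those units the gap between marginal cost and willingness to pay runs from 0 up to 41.
DWL = ½ × 41 × 410/27 = 8405/27.

Deadweight loss = 8405/27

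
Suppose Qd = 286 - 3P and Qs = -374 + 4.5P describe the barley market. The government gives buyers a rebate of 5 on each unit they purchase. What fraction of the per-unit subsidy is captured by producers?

Producer share = 0.4

Pre-subsidy: 286 - 3P = -374 + 4.5P gives P* = 88, Q* = 22.
With the rebate, buyers effectively pay Pb = Ps − 5, where Ps is the price sellers receive.
Demand in terms of Ps becomes Qd = 286 − 3(Ps − 5) = 301 - 3Ps. Setting this equal to supply: 301 - 3Ps = -374 + 4.5Ps, so Ps = 90.
Buyers pay Pb = 90 − 5 = 85; Q' = -374 + 4.5·90 = 31.
Buyers' price falls by P* − Pb = 88 − 85 = 3; sellers' price rises by Ps − P* = 90 − 88 = 2.
So producers capture 2/5 = 0.4 of each unit of subsidy.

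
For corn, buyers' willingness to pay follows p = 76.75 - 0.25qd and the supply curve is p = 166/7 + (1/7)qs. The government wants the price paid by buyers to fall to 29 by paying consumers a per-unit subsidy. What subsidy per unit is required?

At a buyer price of 29, quantity demanded is 307 − 4·29 = 191.
Sellers supply 191 only when they receive ps = 166/7 + (1/7)·191 = 51.
s = ps − pb = 51 − 29 = 22.

Required subsidy s = 22 per unit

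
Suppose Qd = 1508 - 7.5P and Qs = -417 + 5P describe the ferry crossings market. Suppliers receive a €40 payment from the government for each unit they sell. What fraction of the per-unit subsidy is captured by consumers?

Consumer share = 0.4

Pre-subsidy: 1508 - 7.5P = -417 + 5P gives P* = 154, Q* = 353.
With the subsidy, sellers receive Ps = Pb + 40 for each unit, where Pb is the price buyers pay.
Supply in terms of Pb becomes Qs = -417 + 5(Pb + 40) = -217 + 5Pb. Setting this equal to demand: 1508 - 7.5Pb = -217 + 5Pb, so Pb = 138.
Sellers receive Ps = 138 + 40 = 178; Q' = 1508 − 7.5·138 = 473.
Buyers' price falls by P* − Pb = 154 − 138 = 16; sellers' price rises by Ps − P* = 178 − 154 = 24.
So consumers capture 16/40 = 0.4 of each unit of subsidy.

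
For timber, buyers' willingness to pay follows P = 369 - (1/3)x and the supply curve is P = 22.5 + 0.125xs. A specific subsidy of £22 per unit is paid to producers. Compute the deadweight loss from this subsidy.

Deadweight loss = £528

Pre-subsidy: 369 - (1/3)x = 22.5 + 0.125x gives x* = 756 and P* = 117.
With the subsidy, sellers receive Ps = Pb + 22 for each unit, where Pb is the price buyers pay.
On the curves, Pb = 369 - (1/3)x and Ps = 22.5 + 0.125x; the wedge Ps − Pb = 22 gives 22.5 + 0.125x − (369 - (1/3)x) = 22, so x' = 804.
Then Pb = 369 − (1/3)·804 = 101 and Ps = 22.5 + 0.125·804 = 123.
The subsidy expands output by 804 − 756 = 48 past the efficient level; on those units the gap between marginal cost and willingness to pay runs from 0 up to 22.
DWL = ½ × 22 × 48 = 528.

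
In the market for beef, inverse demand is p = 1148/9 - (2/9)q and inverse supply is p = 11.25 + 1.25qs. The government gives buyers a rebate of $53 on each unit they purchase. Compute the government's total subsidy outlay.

Pre-subsidy: 1148/9 - (2/9)q = 11.25 + 1.25q gives q* = 79 and p* = 110.
With the rebate, buyers effectively pay pb = ps − 53, where ps is the price sellers receive.
On the curves, pb = 1148/9 - (2/9)q and ps = 11.25 + 1.25q; the wedge ps − pb = 53 gives 11.25 + 1.25q − (1148/9 - (2/9)q) = 53, so q' = 115.
Then pb = 1148/9 − (2/9)·115 = 102 and ps = 11.25 + 1.25·115 = 155.
Government outlay = subsidy × quantity = 53 × 115 = 6095.

Government cost = $6095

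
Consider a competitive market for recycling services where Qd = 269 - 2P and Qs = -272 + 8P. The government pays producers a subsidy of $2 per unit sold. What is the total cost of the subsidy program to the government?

Government cost = $328

Pre-subsidy: 269 - 2P = -272 + 8P gives P* = 54.1, Q* = 160.8.
With the subsidy, sellers receive Ps = Pb + 2 for each unit, where Pb is the price buyers pay.
Supply in terms of Pb becomes Qs = -272 + 8(Pb + 2) = -256 + 8Pb. Setting this equal to demand: 269 - 2Pb = -256 + 8Pb, so Pb = 52.5.
Sellers receive Ps = 52.5 + 2 = 54.5; Q' = 269 − 2·52.5 = 164.
Government outlay = subsidy × quantity = 2 × 164 = 328.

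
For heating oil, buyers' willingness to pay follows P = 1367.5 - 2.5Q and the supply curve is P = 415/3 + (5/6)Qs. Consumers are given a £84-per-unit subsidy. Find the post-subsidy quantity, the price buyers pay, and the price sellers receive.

Q' = 393.95; buyers pay £382.625; sellers receive £466.625

Pre-subsidy: 1367.5 - 2.5Q = 415/3 + (5/6)Q gives Q* = 368.75 and P* = 445.625.
With the rebate, buyers effectively pay Pb = Ps − 84, where Ps is the price sellers receive.
On the curves, Pb = 1367.5 - 2.5Q and Ps = 415/3 + (5/6)Q; the wedge Ps − Pb = 84 gives 415/3 + (5/6)Q − (1367.5 - 2.5Q) = 84, so Q' = 393.95.
Then Pb = 1367.5 − 2.5·393.95 = 382.625 and Ps = 415/3 + (5/6)·393.95 = 466.625.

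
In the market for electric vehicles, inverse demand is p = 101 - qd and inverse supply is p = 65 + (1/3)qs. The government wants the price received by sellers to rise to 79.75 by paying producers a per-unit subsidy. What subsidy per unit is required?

At a seller price of 79.75, quantity supplied is -195 + 3·79.75 = 44.25.
Buyers absorb 44.25 only when they pay pb = 101 − 1·44.25 = 56.75.
s = ps − pb = 79.75 − 56.75 = 23.

Required subsidy s = 23 per unit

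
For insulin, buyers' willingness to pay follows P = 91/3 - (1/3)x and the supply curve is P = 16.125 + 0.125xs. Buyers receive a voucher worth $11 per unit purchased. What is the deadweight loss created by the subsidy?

Pre-subsidy: 91/3 - (1/3)x = 16.125 + 0.125x gives x* = 31 and P* = 20.
With the rebate, buyers effectively pay Pb = Ps − 11, where Ps is the price sellers receive.
On the curves, Pb = 91/3 - (1/3)x and Ps = 16.125 + 0.125x; the wedge Ps − Pb = 11 gives 16.125 + 0.125x − (91/3 - (1/3)x) = 11, so x' = 55.
Then Pb = 91/3 − (1/3)·55 = 12 and Ps = 16.125 + 0.125·55 = 23.
The subsidy expands output by 55 − 31 = 24 past the efficient level; on those units the gap between marginal cost and willingness to pay runs from 0 up to 11.
DWL = ½ × 11 × 24 = 132.

Deadweight loss = $132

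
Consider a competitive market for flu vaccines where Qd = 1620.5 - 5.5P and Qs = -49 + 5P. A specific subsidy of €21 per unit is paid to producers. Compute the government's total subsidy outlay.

Pre-subsidy: 1620.5 - 5.5P = -49 + 5P gives P* = 159, Q* = 746.
With the subsidy, sellers receive Ps = Pb + 21 for each unit, where Pb is the price buyers pay.
Supply in terms of Pb becomes Qs = -49 + 5(Pb + 21) = 56 + 5Pb. Setting this equal to demand: 1620.5 - 5.5Pb = 56 + 5Pb, so Pb = 149.
Sellers receive Ps = 149 + 21 = 170; Q' = 1620.5 − 5.5·149 = 801.
Government outlay = subsidy × quantity = 21 × 801 = 16821.

Government cost = €16821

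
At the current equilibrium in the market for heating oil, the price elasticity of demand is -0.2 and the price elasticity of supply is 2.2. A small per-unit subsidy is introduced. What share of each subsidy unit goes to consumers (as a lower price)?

For a small subsidy around the equilibrium, the benefit split depends on the relative slopes, which at a point are proportional to the elasticities.
Buyer share = εs/(εs + |εd|) = 2.2/(2.2 + 0.2) = 11/12; seller share = |εd|/(εs + |εd|) = 1/12.

Consumer share = 11/12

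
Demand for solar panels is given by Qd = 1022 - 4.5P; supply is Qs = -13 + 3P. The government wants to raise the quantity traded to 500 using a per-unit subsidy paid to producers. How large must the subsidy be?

At Q = 500, invert demand for the buyer price: Pb = (1022 − 500)/4.5 = 116; invert supply for the seller price: Ps = (500 − (-13))/3 = 171.
The subsidy must fill the gap: s = Ps − Pb = 171 − 116 = 55.

Required subsidy s = 55 per unit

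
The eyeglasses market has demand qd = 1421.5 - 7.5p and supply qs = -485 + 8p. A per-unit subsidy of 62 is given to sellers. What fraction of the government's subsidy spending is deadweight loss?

Pre-subsidy: 1421.5 - 7.5p = -485 + 8p gives p* = 123, q* = 499.
With the subsidy, sellers receive ps = pb + 62 for each unit, where pb is the price buyers pay.
Supply in terms of pb becomes qs = -485 + 8(pb + 62) = 11 + 8pb. Setting this equal to demand: 1421.5 - 7.5pb = 11 + 8pb, so pb = 91.
Sellers receive ps = 91 + 62 = 153; q' = 1421.5 − 7.5·91 = 739.
ΔCS = ½(499 + 739)(123 − 91) = 19808; ΔPS = ½(499 + 739)(153 − 123) = 18570.
Government spending = 62 × 739 = 45818.
DWL = ½ × 62 × (739 − 499) = 7440; fraction = 7440 / 45818 = 120/739.

DWL / government spending = 120/739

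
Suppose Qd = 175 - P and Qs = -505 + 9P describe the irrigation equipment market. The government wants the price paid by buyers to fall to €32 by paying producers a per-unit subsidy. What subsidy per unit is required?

At a buyer price of 32, quantity demanded is 175 − 1·32 = 143.
Sellers supply 143 only when they receive Ps with -505 + 9·Ps = 143, i.e. Ps = 72.
s = Ps − Pb = 72 − 32 = 40.

Required subsidy s = €40 per unit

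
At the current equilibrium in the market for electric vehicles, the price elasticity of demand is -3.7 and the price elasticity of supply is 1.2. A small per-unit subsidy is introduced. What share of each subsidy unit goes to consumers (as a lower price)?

For a small subsidy around the equilibrium, the benefit split depends on the relative slopes, which at a point are proportional to the elasticities.
Buyer share = εs/(εs + |εd|) = 1.2/(1.2 + 3.7) = 12/49; seller share = |εd|/(εs + |εd|) = 37/49.

Consumer share = 12/49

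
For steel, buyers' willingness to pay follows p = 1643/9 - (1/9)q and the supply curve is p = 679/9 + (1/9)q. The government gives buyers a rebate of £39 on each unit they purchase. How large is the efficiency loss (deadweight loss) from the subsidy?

Pre-subsidy: 1643/9 - (1/9)q = 679/9 + (1/9)q gives q* = 482 and p* = 129.
With the rebate, buyers effectively pay pb = ps − 39, where ps is the price sellers receive.
On the curves, pb = 1643/9 - (1/9)q and ps = 679/9 + (1/9)q; the wedge ps − pb = 39 gives 679/9 + (1/9)q − (1643/9 - (1/9)q) = 39, so q' = 657.5.
Then pb = 1643/9 − (1/9)·657.5 = 109.5 and ps = 679/9 + (1/9)·657.5 = 148.5.
The subsidy expands output by 657.5 − 482 = 175.5 past the efficient level; on those units the gap between marginal cost and willingness to pay runs from 0 up to 39.
DWL = ½ × 39 × 175.5 = 3422.25.

Deadweight loss = £3422.25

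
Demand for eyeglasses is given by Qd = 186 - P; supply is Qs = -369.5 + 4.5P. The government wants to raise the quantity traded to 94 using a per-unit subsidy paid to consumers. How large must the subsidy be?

Required subsidy s = 11 per unit

At Q = 94, invert demand for the buyer price: Pb = (186 − 94)/1 = 92; invert supply for the seller price: Ps = (94 − (-369.5))/4.5 = 103.
The subsidy must fill the gap: s = Ps − Pb = 103 − 92 = 11.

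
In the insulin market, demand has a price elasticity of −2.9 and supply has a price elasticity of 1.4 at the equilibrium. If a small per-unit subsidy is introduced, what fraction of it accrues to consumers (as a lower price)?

For a small subsidy around the equilibrium, the benefit split depends on the relative slopes, which at a point are proportional to the elasticities.
Buyer share = εs/(εs + |εd|) = 1.4/(1.4 + 2.9) = 14/43; seller share = |εd|/(εs + |εd|) = 29/43.

Consumer share = 14/43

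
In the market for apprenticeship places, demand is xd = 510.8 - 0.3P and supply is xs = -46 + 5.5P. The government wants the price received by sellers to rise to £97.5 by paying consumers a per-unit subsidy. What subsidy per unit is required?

Required subsidy s = £29 per unit

At a seller price of 97.5, quantity supplied is -46 + 5.5·97.5 = 490.25.
Buyers absorb 490.25 only when they pay Pb with 510.8 − 0.3·Pb = 490.25, i.e. Pb = 68.5.
s = Ps − Pb = 97.5 − 68.5 = 29.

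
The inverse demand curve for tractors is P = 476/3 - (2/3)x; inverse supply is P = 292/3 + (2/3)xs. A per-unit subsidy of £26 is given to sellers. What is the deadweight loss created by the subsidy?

Deadweight loss = £253.5

Pre-subsidy: 476/3 - (2/3)x = 292/3 + (2/3)x gives x* = 46 and P* = 128.
With the subsidy, sellers receive Ps = Pb + 26 for each unit, where Pb is the price buyers pay.
On the curves, Pb = 476/3 - (2/3)x and Ps = 292/3 + (2/3)x; the wedge Ps − Pb = 26 gives 292/3 + (2/3)x − (476/3 - (2/3)x) = 26, so x' = 65.5.
Then Pb = 476/3 − (2/3)·65.5 = 115 and Ps = 292/3 + (2/3)·65.5 = 141.
The subsidy expands output by 65.5 − 46 = 19.5 past the efficient level; on those units the gap between marginal cost and willingness to pay runs from 0 up to 26.
DWL = ½ × 26 × 19.5 = 253.5.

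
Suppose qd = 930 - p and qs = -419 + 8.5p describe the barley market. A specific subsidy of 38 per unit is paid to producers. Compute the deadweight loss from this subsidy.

Deadweight loss = 646

Pre-subsidy: 930 - p = -419 + 8.5p gives p* = 142, q* = 788.
With the subsidy, sellers receive ps = pb + 38 for each unit, where pb is the price buyers pay.
Supply in terms of pb becomes qs = -419 + 8.5(pb + 38) = -96 + 8.5pb. Setting this equal to demand: 930 - pb = -96 + 8.5pb, so pb = 108.
Sellers receive ps = 108 + 38 = 146; q' = 930 − 1·108 = 822.
The subsidy expands output by 822 − 788 = 34 past the efficient level; on those units the gap between marginal cost and willingness to pay runs from 0 up to 38.
DWL = ½ × 38 × 34 = 646.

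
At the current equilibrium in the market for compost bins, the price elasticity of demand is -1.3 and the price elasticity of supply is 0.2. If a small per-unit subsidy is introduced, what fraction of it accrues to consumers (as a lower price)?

For a small subsidy around the equilibrium, the benefit split depends on the relative slopes, which at a point are proportional to the elasticities.
Buyer share = εs/(εs + |εd|) = 0.2/(0.2 + 1.3) = 2/15; seller share = |εd|/(εs + |εd|) = 13/15.

Consumer share = 2/15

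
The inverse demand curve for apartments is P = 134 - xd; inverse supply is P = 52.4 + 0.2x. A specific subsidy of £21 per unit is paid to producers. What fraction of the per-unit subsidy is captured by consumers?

Consumer share = 5/6

Pre-subsidy: 134 - x = 52.4 + 0.2x gives x* = 68 and P* = 66.
With the subsidy, sellers receive Ps = Pb + 21 for each unit, where Pb is the price buyers pay.
On the curves, Pb = 134 - x and Ps = 52.4 + 0.2x; the wedge Ps − Pb = 21 gives 52.4 + 0.2x − (134 - x) = 21, so x' = 85.5.
Then Pb = 134 − 1·85.5 = 48.5 and Ps = 52.4 + 0.2·85.5 = 69.5.
Buyers' price falls by P* − Pb = 66 − 48.5 = 17.5; sellers' price rises by Ps − P* = 69.5 − 66 = 3.5.
So consumers capture 17.5/21 = 5/6 of each unit of subsidy.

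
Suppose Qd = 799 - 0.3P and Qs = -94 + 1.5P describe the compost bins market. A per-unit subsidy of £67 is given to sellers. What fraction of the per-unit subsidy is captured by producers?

Producer share = 1/6

Pre-subsidy: 799 - 0.3P = -94 + 1.5P gives P* = 4465/9, Q* = 3901/6.
With the subsidy, sellers receive Ps = Pb + 67 for each unit, where Pb is the price buyers pay.
Supply in terms of Pb becomes Qs = -94 + 1.5(Pb + 67) = 6.5 + 1.5Pb. Setting this equal to demand: 799 - 0.3Pb = 6.5 + 1.5Pb, so Pb = 7925/18.
Sellers receive Ps = 7925/18 + 67 = 9131/18; Q' = 799 − 0.3·(7925/18) = 8003/12.
Buyers' price falls by P* − Pb = 4465/9 − 7925/18 = 335/6; sellers' price rises by Ps − P* = 9131/18 − 4465/9 = 67/6.
So producers capture (67/6)/67 = 1/6 of each unit of subsidy.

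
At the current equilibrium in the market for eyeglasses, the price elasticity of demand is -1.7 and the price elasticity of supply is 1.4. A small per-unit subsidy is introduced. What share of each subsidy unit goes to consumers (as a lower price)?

Consumer share = 14/31

For a small subsidy around the equilibrium, the benefit split depends on the relative slopes, which at a point are proportional to the elasticities.
Buyer share = εs/(εs + |εd|) = 1.4/(1.4 + 1.7) = 14/31; seller share = |εd|/(εs + |εd|) = 17/31.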